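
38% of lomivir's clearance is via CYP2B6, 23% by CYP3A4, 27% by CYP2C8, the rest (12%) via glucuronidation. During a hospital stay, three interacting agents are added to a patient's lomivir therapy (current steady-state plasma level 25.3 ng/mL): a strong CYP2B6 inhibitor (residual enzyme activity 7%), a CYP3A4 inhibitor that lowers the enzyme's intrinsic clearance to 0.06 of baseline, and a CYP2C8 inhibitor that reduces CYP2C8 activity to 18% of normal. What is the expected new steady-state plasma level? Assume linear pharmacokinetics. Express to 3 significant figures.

121 ng/mL

CYP2B6: 0.38 × 0.07 = 0.0266
CYP3A4: 0.23 × 0.06 = 0.0138
CYP2C8: 0.27 × 0.18 = 0.0486
Other: 0.12 (unchanged)
Relative clearance = 0.0266 + 0.0138 + 0.0486 + 0.12 = 0.209.
Dividing the baseline by the relative clearance: 25.3 / 0.209 = 121 ng/mL.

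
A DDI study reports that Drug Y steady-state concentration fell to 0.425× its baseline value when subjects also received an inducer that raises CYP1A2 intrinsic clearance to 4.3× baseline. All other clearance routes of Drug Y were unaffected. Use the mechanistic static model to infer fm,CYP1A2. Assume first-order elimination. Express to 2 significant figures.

0.41

CL'/CL = 1 / 0.425 = 2.353
4.3·fm + (1 − fm) = 2.353
fm = (2.353 − 1) / (4.3 − 1) = 0.41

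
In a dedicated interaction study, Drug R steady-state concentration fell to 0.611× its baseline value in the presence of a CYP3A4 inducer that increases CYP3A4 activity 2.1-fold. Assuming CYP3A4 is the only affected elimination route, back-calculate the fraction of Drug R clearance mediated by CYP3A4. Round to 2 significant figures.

0.58

Call the CYP3A4 fraction fm. After the interaction, CL_new/CL_old = fm × 2.1 + (1 − fm).
Steady-state concentration ratio = 1 / (new CL fraction), so new CL fraction = 1 / 0.611 = 1.637.
fm × 2.1 + 1 − fm = 1.637  ⇒  fm × (2.1 − 1) = 0.6367  ⇒  fm = 0.58.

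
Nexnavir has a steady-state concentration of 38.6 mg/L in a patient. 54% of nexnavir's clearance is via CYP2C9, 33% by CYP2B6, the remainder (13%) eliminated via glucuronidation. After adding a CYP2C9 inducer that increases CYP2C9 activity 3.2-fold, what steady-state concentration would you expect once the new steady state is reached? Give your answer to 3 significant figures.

The CYP2C9 pathway (54% of clearance) is boosted to 3.2× activity: 0.54 × 3.2 = 1.728.
CYP2B6 (33%) and the residual 13% are unaffected.
Relative clearance = 1.728 + 0.33 + 0.13 = 2.188.
New steady-state concentration = baseline ÷ relative clearance = 38.6 / 2.188 = 17.6 mg/L.

17.6 mg/L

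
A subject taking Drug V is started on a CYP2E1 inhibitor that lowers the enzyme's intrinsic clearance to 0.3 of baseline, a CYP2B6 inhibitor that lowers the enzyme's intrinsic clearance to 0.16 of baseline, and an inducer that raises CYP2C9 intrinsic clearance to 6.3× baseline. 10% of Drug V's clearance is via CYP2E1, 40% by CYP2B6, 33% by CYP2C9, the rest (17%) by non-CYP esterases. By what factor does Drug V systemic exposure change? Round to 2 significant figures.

CYP2E1: 0.1 × 0.3 = 0.03
CYP2B6: 0.4 × 0.16 = 0.064
CYP2C9: 0.33 × 6.3 = 2.079
Other: 0.17 (unchanged)
Relative clearance = 0.03 + 0.064 + 2.079 + 0.17 = 2.343.
Net systemic exposure ratio = 1 / 2.343 = 0.43.

0.43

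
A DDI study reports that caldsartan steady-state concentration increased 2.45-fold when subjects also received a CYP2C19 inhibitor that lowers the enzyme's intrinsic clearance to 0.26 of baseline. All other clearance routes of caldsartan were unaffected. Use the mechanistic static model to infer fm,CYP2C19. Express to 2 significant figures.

0.80

Call the CYP2C19 fraction fm. After the interaction, CL_new/CL_old = fm × 0.26 + (1 − fm).
Steady-state concentration ratio = 1 / (new CL fraction), so new CL fraction = 1 / 2.45 = 0.4082.
fm × 0.26 + 1 − fm = 0.4082  ⇒  fm × (0.26 − 1) = −0.5918  ⇒  fm = 0.80.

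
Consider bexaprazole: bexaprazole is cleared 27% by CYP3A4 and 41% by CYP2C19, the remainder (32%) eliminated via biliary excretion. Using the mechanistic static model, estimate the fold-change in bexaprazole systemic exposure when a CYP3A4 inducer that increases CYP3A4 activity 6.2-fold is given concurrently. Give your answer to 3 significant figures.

0.416

The CYP3A4 pathway (27% of clearance) increases to 6.2× activity: 0.27 × 6.2 = 1.674.
CYP2C19 (41%) and the residual 32% are unaffected.
New clearance relative to baseline: 1.674 + 0.41 + 0.32 = 2.404.
Systemic exposure ratio = CL_old/CL_new = 1 / 2.404 = 0.416.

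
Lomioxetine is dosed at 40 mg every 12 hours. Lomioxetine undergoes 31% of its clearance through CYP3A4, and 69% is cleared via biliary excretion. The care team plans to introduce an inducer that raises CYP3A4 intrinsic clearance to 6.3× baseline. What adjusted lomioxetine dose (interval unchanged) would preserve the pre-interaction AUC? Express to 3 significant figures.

106 mg

The CYP3A4 pathway (31% of clearance) increases to 6.3× activity: 0.31 × 6.3 = 1.953.
Non-CYP routes (69%) are unchanged.
New clearance relative to baseline: 1.953 + 0.69 = 2.643.
To maintain the same steady-state level, dose must scale with clearance: new dose = 40 × 2.643 = 106 mg.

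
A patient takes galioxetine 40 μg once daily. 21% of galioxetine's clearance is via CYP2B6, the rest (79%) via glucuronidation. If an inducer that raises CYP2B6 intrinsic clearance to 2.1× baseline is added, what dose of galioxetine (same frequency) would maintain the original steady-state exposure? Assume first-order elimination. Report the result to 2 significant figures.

49 μg

The CYP2B6 pathway (21% of clearance) rises to 2.1× activity: 0.21 × 2.1 = 0.441.
The remaining 79% of clearance is unaffected.
CL_new/CL_old = 0.441 + 0.79 = 1.231.
To maintain the same steady-state level, dose must scale with clearance: new dose = 40 × 1.231 = 49 μg.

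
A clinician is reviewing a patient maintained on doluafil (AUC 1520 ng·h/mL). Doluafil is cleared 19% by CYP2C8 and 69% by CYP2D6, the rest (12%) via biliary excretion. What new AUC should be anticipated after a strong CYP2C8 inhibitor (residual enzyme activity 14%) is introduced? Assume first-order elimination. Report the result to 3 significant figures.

The CYP2C8 pathway (19% of clearance) is reduced to 0.14× activity: 0.19 × 0.14 = 0.0266.
CYP2D6 (69%) and the residual 12% are unaffected.
Relative clearance = 0.0266 + 0.69 + 0.12 = 0.8366.
AUC ∝ 1/CL, so new value = 1520 / 0.8366 = 1.82 × 10³ ng·h/mL.

1.82 × 10³ ng·h/mL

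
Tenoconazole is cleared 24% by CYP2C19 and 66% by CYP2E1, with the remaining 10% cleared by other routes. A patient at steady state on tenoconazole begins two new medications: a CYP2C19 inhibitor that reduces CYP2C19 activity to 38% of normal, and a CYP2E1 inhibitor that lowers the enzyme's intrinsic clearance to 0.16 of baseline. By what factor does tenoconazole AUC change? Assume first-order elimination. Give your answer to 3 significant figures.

CYP2C19: 0.24 × 0.38 = 0.0912
CYP2E1: 0.66 × 0.16 = 0.1056
Other: 0.1 (unchanged)
CL_new/CL_old = 0.0912 + 0.1056 + 0.1 = 0.2968.
Because AUC varies inversely with clearance, the combined effect is 1 / 0.2968 = 3.37.

3.37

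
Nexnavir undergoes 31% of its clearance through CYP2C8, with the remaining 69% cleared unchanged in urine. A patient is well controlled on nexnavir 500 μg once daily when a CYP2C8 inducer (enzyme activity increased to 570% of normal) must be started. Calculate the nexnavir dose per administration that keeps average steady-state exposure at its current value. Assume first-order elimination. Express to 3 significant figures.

1.23 × 10³ μg

The CYP2C8 pathway (31% of clearance) increases to 5.7× activity: 0.31 × 5.7 = 1.767.
Non-CYP routes (69%) are unchanged.
Relative clearance = 1.767 + 0.69 = 2.457.
Exposure is unchanged when dose changes in proportion to clearance. New dose = 500 μg × 2.457 = 1.23 × 10³ μg.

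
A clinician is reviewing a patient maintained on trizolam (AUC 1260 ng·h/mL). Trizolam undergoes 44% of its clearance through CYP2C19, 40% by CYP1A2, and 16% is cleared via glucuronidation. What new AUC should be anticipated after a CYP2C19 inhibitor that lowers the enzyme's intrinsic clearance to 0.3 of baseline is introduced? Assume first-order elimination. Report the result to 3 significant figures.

CYP2C19: 0.44 × 0.3 = 0.132
CYP1A2: 0.4 (unchanged)
Other: 0.16 (unchanged)
CL_new/CL_old = 0.132 + 0.4 + 0.16 = 0.692.
AUC ∝ 1/CL, so new value = 1260 / 0.692 = 1.82 × 10³ ng·h/mL.

1.82 × 10³ ng·h/mL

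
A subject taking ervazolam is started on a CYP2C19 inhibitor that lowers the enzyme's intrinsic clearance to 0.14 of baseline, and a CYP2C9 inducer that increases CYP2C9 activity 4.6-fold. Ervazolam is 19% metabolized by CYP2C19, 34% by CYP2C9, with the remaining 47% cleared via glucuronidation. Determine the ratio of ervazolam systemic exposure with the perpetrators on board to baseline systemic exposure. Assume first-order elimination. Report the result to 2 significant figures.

0.49

The CYP2C19 pathway (19% of clearance) is reduced to 0.14× activity: 0.19 × 0.14 = 0.0266.
The CYP2C9 pathway (34% of clearance) rises to 4.6× activity: 0.34 × 4.6 = 1.564.
Non-CYP routes (47%) are unchanged.
New clearance relative to baseline: 0.0266 + 1.564 + 0.47 = 2.0606.
Because systemic exposure varies inversely with clearance, the combined effect is 1 / 2.0606 = 0.49.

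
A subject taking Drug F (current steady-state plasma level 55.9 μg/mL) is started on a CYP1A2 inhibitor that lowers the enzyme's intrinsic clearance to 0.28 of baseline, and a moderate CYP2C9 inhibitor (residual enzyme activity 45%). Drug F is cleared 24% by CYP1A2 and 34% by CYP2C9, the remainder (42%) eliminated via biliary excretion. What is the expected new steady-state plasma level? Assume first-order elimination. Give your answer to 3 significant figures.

The CYP1A2 pathway (24% of clearance) is reduced to 0.28× activity: 0.24 × 0.28 = 0.0672.
The CYP2C9 pathway (34% of clearance) is reduced to 0.45× activity: 0.34 × 0.45 = 0.153.
Non-CYP routes (42%) are unchanged.
New clearance relative to baseline: 0.0672 + 0.153 + 0.42 = 0.6402.
Steady-state plasma level ∝ 1/CL: new value = 55.9 / 0.6402 = 87.3 μg/mL.

87.3 μg/mL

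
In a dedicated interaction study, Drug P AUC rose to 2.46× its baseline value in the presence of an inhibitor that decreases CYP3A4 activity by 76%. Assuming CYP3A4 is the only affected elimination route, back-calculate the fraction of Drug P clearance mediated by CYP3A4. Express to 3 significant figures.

CL'/CL = 1 / 2.46 = 0.4065
0.24·fm + (1 − fm) = 0.4065
fm = (0.4065 − 1) / (0.24 − 1) = 0.781

0.781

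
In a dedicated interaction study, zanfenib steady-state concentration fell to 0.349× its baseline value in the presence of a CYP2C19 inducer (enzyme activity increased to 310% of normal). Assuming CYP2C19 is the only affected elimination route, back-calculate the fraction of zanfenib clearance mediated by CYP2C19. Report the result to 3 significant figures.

CL'/CL = 1 / 0.349 = 2.865
3.1·fm + (1 − fm) = 2.865
fm = (2.865 − 1) / (3.1 − 1) = 0.888

0.888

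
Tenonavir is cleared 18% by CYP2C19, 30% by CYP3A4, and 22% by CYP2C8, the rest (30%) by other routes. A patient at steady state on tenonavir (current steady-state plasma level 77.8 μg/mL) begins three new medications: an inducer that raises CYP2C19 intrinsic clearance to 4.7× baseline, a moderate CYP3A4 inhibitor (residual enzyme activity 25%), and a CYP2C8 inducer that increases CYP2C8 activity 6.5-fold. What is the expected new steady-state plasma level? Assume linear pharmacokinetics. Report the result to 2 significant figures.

The CYP2C19 pathway (18% of clearance) rises to 4.7× activity: 0.18 × 4.7 = 0.846.
The CYP3A4 pathway (30% of clearance) drops to 0.25× activity: 0.3 × 0.25 = 0.075.
The CYP2C8 pathway (22% of clearance) rises to 6.5× activity: 0.22 × 6.5 = 1.43.
Non-CYP routes (30%) are unchanged.
CL_new/CL_old = 0.846 + 0.075 + 1.43 + 0.3 = 2.651.
Steady-state plasma level ∝ 1/CL: new value = 77.8 / 2.651 = 29 μg/mL.

29 μg/mL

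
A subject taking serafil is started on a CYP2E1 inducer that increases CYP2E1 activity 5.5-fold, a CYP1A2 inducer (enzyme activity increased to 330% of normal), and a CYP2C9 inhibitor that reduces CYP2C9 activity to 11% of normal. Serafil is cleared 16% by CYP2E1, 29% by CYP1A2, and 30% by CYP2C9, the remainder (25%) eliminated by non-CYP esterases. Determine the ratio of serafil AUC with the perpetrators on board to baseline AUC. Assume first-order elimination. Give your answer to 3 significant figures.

0.472

The CYP2E1 pathway (16% of clearance) rises to 5.5× activity: 0.16 × 5.5 = 0.88.
The CYP1A2 pathway (29% of clearance) rises to 3.3× activity: 0.29 × 3.3 = 0.957.
The CYP2C9 pathway (30% of clearance) is reduced to 0.11× activity: 0.3 × 0.11 = 0.033.
The remaining 25% of clearance is unaffected.
New clearance relative to baseline: 0.88 + 0.957 + 0.033 + 0.25 = 2.12.
AUC ∝ 1/CL: fold-change = 1 / 2.12 = 0.472.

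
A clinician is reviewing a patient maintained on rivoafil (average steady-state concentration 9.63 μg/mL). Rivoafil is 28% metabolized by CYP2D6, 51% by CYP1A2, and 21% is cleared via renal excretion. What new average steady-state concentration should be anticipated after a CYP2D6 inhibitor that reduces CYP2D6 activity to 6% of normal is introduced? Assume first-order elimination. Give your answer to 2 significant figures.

The CYP2D6 pathway (28% of clearance) is reduced to 0.06× activity: 0.28 × 0.06 = 0.0168.
CYP1A2 (51%) and the residual 21% are unaffected.
New clearance relative to baseline: 0.0168 + 0.51 + 0.21 = 0.7368.
Average steady-state concentration ∝ 1/CL, so new value = 9.63 / 0.7368 = 13 μg/mL.

13 μg/mL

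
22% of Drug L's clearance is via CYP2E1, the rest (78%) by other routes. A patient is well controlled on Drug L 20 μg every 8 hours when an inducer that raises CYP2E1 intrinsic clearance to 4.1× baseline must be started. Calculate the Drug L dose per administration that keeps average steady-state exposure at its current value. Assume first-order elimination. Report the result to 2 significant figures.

34 μg

The CYP2E1 pathway (22% of clearance) rises to 4.1× activity: 0.22 × 4.1 = 0.902.
Non-CYP routes (78%) are unchanged.
Relative clearance = 0.902 + 0.78 = 1.682.
Css,avg = (dose rate)/CL, so holding Css fixed requires dose ∝ CL: 20 × 1.682 = 34 μg.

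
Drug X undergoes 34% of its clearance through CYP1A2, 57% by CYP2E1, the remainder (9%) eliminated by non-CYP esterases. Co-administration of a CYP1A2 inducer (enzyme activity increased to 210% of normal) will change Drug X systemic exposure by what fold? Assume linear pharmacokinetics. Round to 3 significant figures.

0.728

CYP1A2: 0.34 × 2.1 = 0.714
CYP2E1: 0.57 (unchanged)
Other: 0.09 (unchanged)
CL_new/CL_old = 0.714 + 0.57 + 0.09 = 1.374.
Systemic exposure ratio = CL_old/CL_new = 1 / 1.374 = 0.728.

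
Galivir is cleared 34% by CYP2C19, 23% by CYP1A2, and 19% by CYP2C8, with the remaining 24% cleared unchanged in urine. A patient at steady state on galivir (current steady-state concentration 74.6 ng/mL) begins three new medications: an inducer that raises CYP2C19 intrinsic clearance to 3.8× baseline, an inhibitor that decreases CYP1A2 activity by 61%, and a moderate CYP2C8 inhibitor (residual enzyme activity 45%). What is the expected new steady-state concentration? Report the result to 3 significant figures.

The CYP2C19 pathway (34% of clearance) is boosted to 3.8× activity: 0.34 × 3.8 = 1.292.
The CYP1A2 pathway (23% of clearance) is reduced to 0.39× activity: 0.23 × 0.39 = 0.0897.
The CYP2C8 pathway (19% of clearance) falls to 0.45× activity: 0.19 × 0.45 = 0.0855.
The remaining 24% of clearance is unaffected.
Relative clearance = 1.292 + 0.0897 + 0.0855 + 0.24 = 1.7072.
Steady-state concentration ∝ 1/CL: new value = 74.6 / 1.7072 = 43.7 ng/mL.

43.7 ng/mL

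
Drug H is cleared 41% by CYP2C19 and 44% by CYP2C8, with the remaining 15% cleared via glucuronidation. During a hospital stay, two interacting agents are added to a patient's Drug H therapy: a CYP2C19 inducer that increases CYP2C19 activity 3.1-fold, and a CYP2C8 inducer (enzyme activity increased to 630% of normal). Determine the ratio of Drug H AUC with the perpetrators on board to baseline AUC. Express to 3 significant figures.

0.238

The CYP2C19 pathway (41% of clearance) rises to 3.1× activity: 0.41 × 3.1 = 1.271.
The CYP2C8 pathway (44% of clearance) is boosted to 6.3× activity: 0.44 × 6.3 = 2.772.
The remaining 15% of clearance is unaffected.
CL_new/CL_old = 1.271 + 2.772 + 0.15 = 4.193.
AUC ∝ 1/CL: fold-change = 1 / 4.193 = 0.238.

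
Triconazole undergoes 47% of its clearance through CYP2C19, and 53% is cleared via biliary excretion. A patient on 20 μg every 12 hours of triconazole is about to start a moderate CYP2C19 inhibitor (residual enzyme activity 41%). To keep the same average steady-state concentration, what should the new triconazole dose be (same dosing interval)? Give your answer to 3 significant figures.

14.5 μg

The CYP2C19 pathway (47% of clearance) is reduced to 0.41× activity: 0.47 × 0.41 = 0.1927.
Non-CYP routes (53%) are unchanged.
CL_new/CL_old = 0.1927 + 0.53 = 0.7227.
To maintain the same steady-state level, dose must scale with clearance: new dose = 20 × 0.7227 = 14.5 μg.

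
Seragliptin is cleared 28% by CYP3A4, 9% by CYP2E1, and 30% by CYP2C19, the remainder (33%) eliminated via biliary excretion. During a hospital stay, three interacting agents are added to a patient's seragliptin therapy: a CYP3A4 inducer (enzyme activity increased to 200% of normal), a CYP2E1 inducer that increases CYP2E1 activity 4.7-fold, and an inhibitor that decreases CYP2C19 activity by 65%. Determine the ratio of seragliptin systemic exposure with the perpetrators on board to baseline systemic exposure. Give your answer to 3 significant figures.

The CYP3A4 pathway (28% of clearance) rises to 2× activity: 0.28 × 2 = 0.56.
The CYP2E1 pathway (9% of clearance) rises to 4.7× activity: 0.09 × 4.7 = 0.423.
The CYP2C19 pathway (30% of clearance) drops to 0.35× activity: 0.3 × 0.35 = 0.105.
The remaining 33% of clearance is unaffected.
New clearance relative to baseline: 0.56 + 0.423 + 0.105 + 0.33 = 1.418.
Because systemic exposure varies inversely with clearance, the combined effect is 1 / 1.418 = 0.705.

0.705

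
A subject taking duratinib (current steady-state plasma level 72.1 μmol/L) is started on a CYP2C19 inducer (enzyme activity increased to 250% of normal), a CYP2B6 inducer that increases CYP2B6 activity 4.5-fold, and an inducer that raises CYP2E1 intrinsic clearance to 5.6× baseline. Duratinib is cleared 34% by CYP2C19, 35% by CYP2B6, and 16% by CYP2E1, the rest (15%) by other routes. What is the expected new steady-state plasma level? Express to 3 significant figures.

The CYP2C19 pathway (34% of clearance) rises to 2.5× activity: 0.34 × 2.5 = 0.85.
The CYP2B6 pathway (35% of clearance) rises to 4.5× activity: 0.35 × 4.5 = 1.575.
The CYP2E1 pathway (16% of clearance) increases to 5.6× activity: 0.16 × 5.6 = 0.896.
The remaining 15% of clearance is unaffected.
CL_new/CL_old = 0.85 + 1.575 + 0.896 + 0.15 = 3.471.
Steady-state plasma level ∝ 1/CL: new value = 72.1 / 3.471 = 20.8 μmol/L.

20.8 μmol/L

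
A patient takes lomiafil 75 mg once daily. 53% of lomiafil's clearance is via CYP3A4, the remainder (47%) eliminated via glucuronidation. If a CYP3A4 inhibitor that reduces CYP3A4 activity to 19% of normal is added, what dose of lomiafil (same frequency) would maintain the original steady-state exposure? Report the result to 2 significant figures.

CYP3A4: 0.53 × 0.19 = 0.1007
Other: 0.47 (unchanged)
New clearance relative to baseline: 0.1007 + 0.47 = 0.5707.
Css,avg = (dose rate)/CL, so holding Css fixed requires dose ∝ CL: 75 × 0.5707 = 43 mg.

43 mg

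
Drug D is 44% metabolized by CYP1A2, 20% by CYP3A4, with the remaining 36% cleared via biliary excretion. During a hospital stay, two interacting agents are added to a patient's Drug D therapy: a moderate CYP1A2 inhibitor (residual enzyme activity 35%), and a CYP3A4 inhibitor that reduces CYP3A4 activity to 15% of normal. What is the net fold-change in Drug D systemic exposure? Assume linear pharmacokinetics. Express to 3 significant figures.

The CYP1A2 pathway (44% of clearance) drops to 0.35× activity: 0.44 × 0.35 = 0.154.
The CYP3A4 pathway (20% of clearance) drops to 0.15× activity: 0.2 × 0.15 = 0.03.
Non-CYP routes (36%) are unchanged.
Relative clearance = 0.154 + 0.03 + 0.36 = 0.544.
Because systemic exposure varies inversely with clearance, the combined effect is 1 / 0.544 = 1.84.

1.84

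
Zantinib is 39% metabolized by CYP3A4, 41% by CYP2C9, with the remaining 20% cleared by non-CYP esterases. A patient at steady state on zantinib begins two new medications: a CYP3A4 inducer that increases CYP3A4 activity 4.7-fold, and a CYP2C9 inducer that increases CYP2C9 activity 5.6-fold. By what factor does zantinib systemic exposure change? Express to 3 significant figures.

0.231

The CYP3A4 pathway (39% of clearance) is boosted to 4.7× activity: 0.39 × 4.7 = 1.833.
The CYP2C9 pathway (41% of clearance) is boosted to 5.6× activity: 0.41 × 5.6 = 2.296.
Non-CYP routes (20%) are unchanged.
New clearance relative to baseline: 1.833 + 2.296 + 0.2 = 4.329.
Net systemic exposure ratio = 1 / 4.329 = 0.231.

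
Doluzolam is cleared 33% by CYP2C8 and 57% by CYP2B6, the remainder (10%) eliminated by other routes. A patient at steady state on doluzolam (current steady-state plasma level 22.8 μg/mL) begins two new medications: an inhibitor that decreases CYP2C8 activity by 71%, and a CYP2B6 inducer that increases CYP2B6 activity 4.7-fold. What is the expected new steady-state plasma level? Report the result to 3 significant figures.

7.93 μg/mL

The CYP2C8 pathway (33% of clearance) falls to 0.29× activity: 0.33 × 0.29 = 0.0957.
The CYP2B6 pathway (57% of clearance) is boosted to 4.7× activity: 0.57 × 4.7 = 2.679.
Non-CYP routes (10%) are unchanged.
Relative clearance = 0.0957 + 2.679 + 0.1 = 2.8747.
Steady-state plasma level ∝ 1/CL: new value = 22.8 / 2.8747 = 7.93 μg/mL.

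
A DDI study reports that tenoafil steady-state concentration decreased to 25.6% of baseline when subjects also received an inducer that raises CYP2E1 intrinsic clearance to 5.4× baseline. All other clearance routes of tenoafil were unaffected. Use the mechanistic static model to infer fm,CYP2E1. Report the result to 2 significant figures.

CL'/CL = 1 / 0.256 = 3.906
5.4·fm + (1 − fm) = 3.906
fm = (3.906 − 1) / (5.4 − 1) = 0.66

0.66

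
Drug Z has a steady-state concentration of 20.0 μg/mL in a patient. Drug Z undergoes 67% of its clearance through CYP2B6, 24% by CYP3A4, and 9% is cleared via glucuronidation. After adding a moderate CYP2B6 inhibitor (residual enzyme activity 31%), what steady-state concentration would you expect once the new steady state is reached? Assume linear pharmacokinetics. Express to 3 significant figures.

CYP2B6: 0.67 × 0.31 = 0.2077
CYP3A4: 0.24 (unchanged)
Other: 0.09 (unchanged)
Relative clearance = 0.2077 + 0.24 + 0.09 = 0.5377.
Steady-state concentration ∝ 1/CL, so new value = 20.0 / 0.5377 = 37.2 μg/mL.

37.2 μg/mL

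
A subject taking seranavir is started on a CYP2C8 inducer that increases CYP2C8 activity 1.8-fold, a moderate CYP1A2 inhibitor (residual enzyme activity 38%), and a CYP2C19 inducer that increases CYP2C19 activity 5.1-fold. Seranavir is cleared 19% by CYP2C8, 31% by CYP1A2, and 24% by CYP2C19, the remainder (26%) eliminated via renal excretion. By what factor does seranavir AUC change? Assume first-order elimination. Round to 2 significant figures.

0.51

The CYP2C8 pathway (19% of clearance) rises to 1.8× activity: 0.19 × 1.8 = 0.342.
The CYP1A2 pathway (31% of clearance) falls to 0.38× activity: 0.31 × 0.38 = 0.1178.
The CYP2C19 pathway (24% of clearance) is boosted to 5.1× activity: 0.24 × 5.1 = 1.224.
Non-CYP routes (26%) are unchanged.
Relative clearance = 0.342 + 0.1178 + 1.224 + 0.26 = 1.9438.
AUC ∝ 1/CL: fold-change = 1 / 1.9438 = 0.51.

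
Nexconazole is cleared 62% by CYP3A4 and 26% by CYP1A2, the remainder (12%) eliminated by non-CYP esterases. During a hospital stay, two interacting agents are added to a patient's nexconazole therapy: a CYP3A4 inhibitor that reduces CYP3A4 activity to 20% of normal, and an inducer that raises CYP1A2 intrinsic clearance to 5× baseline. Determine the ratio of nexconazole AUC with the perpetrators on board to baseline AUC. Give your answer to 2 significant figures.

0.65

The CYP3A4 pathway (62% of clearance) is reduced to 0.2× activity: 0.62 × 0.2 = 0.124.
The CYP1A2 pathway (26% of clearance) rises to 5× activity: 0.26 × 5 = 1.3.
Non-CYP routes (12%) are unchanged.
Relative clearance = 0.124 + 1.3 + 0.12 = 1.544.
Net AUC ratio = 1 / 1.544 = 0.65.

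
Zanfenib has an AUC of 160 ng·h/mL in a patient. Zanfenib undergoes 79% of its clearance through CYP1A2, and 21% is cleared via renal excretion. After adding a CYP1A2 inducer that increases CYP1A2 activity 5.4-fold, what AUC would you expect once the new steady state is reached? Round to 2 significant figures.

36 ng·h/mL

The CYP1A2 pathway (79% of clearance) is boosted to 5.4× activity: 0.79 × 5.4 = 4.266.
Non-CYP routes (21%) are unchanged.
New clearance relative to baseline: 4.266 + 0.21 = 4.476.
New AUC = baseline ÷ relative clearance = 160 / 4.476 = 36 ng·h/mL.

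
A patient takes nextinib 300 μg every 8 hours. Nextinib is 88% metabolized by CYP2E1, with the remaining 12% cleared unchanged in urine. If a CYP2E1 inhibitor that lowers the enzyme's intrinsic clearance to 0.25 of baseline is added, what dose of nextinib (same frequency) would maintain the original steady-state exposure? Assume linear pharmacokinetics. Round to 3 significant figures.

102 μg

The CYP2E1 pathway (88% of clearance) drops to 0.25× activity: 0.88 × 0.25 = 0.22.
The remaining 12% of clearance is unaffected.
CL_new/CL_old = 0.22 + 0.12 = 0.34.
Css,avg = (dose rate)/CL, so holding Css fixed requires dose ∝ CL: 300 × 0.34 = 102 μg.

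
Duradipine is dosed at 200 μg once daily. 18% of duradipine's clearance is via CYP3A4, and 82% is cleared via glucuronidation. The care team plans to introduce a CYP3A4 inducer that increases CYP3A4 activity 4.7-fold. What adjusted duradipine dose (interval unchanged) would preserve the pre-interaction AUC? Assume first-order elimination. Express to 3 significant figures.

333 μg

The CYP3A4 pathway (18% of clearance) increases to 4.7× activity: 0.18 × 4.7 = 0.846.
The remaining 82% of clearance is unaffected.
New clearance relative to baseline: 0.846 + 0.82 = 1.666.
Exposure is unchanged when dose changes in proportion to clearance. New dose = 200 μg × 1.666 = 333 μg.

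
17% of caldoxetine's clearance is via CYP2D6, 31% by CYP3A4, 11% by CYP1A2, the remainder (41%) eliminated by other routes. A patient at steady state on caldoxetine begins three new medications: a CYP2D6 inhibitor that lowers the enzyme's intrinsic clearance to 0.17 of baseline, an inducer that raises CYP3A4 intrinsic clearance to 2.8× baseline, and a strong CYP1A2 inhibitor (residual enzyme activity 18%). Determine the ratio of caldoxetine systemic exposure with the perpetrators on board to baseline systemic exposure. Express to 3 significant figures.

0.754

The CYP2D6 pathway (17% of clearance) drops to 0.17× activity: 0.17 × 0.17 = 0.0289.
The CYP3A4 pathway (31% of clearance) increases to 2.8× activity: 0.31 × 2.8 = 0.868.
The CYP1A2 pathway (11% of clearance) falls to 0.18× activity: 0.11 × 0.18 = 0.0198.
Non-CYP routes (41%) are unchanged.
New clearance relative to baseline: 0.0289 + 0.868 + 0.0198 + 0.41 = 1.3267.
Net systemic exposure ratio = 1 / 1.3267 = 0.754.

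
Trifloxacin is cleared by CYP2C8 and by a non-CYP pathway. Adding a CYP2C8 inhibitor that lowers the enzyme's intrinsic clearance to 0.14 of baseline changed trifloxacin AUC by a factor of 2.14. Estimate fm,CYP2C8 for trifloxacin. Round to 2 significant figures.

Let x = fm,CYP2C8. Because AUC ∝ 1/CL, relative clearance fell to 1/2.14 = 0.4673.
Setting x·0.14 + (1 − x) = 0.4673 and solving: x = (0.4673 − 1)/(0.14 − 1) = 0.62.

0.62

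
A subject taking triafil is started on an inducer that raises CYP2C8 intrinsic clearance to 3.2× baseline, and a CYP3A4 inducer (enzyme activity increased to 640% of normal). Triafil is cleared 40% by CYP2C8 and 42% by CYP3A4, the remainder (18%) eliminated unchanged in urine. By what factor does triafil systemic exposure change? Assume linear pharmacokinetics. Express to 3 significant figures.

CYP2C8: 0.4 × 3.2 = 1.28
CYP3A4: 0.42 × 6.4 = 2.688
Other: 0.18 (unchanged)
CL_new/CL_old = 1.28 + 2.688 + 0.18 = 4.148.
Net systemic exposure ratio = 1 / 4.148 = 0.241.

0.241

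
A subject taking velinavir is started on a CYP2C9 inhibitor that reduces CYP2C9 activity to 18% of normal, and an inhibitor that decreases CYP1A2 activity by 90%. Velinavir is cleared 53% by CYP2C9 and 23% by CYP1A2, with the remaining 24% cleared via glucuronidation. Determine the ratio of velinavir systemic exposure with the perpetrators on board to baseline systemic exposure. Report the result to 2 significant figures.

2.8

The CYP2C9 pathway (53% of clearance) falls to 0.18× activity: 0.53 × 0.18 = 0.0954.
The CYP1A2 pathway (23% of clearance) falls to 0.1× activity: 0.23 × 0.1 = 0.023.
Non-CYP routes (24%) are unchanged.
New clearance relative to baseline: 0.0954 + 0.023 + 0.24 = 0.3584.
Net systemic exposure ratio = 1 / 0.3584 = 2.8.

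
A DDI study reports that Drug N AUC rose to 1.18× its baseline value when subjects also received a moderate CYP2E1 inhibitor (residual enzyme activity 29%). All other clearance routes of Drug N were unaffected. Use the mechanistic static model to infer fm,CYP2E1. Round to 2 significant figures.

0.21

Let x = fm,CYP2E1. Because AUC ∝ 1/CL, relative clearance fell to 1/1.18 = 0.8475.
Only the CYP2E1 route changed, so 0.8475 = x·0.29 + (1 − x), giving x = 0.21.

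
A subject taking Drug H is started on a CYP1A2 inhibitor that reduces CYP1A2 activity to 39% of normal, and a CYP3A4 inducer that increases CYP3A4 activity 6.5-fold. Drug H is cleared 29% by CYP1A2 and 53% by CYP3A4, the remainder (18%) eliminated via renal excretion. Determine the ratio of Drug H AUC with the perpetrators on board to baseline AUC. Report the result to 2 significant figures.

0.27

The CYP1A2 pathway (29% of clearance) is reduced to 0.39× activity: 0.29 × 0.39 = 0.1131.
The CYP3A4 pathway (53% of clearance) is boosted to 6.5× activity: 0.53 × 6.5 = 3.445.
The remaining 18% of clearance is unaffected.
CL_new/CL_old = 0.1131 + 3.445 + 0.18 = 3.7381.
Net AUC ratio = 1 / 3.7381 = 0.27.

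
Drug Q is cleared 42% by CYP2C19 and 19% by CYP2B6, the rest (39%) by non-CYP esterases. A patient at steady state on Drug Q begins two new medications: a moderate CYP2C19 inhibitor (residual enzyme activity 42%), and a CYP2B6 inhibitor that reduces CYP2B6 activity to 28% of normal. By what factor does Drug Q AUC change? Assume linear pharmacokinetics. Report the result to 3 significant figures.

The CYP2C19 pathway (42% of clearance) is reduced to 0.42× activity: 0.42 × 0.42 = 0.1764.
The CYP2B6 pathway (19% of clearance) falls to 0.28× activity: 0.19 × 0.28 = 0.0532.
Non-CYP routes (39%) are unchanged.
New clearance relative to baseline: 0.1764 + 0.0532 + 0.39 = 0.6196.
Net AUC ratio = 1 / 0.6196 = 1.61.

1.61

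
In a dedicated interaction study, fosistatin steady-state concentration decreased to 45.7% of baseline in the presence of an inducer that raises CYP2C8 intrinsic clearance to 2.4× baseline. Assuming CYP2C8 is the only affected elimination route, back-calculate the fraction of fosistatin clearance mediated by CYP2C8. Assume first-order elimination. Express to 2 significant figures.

CL'/CL = 1 / 0.457 = 2.188
2.4·fm + (1 − fm) = 2.188
fm = (2.188 − 1) / (2.4 − 1) = 0.85

0.85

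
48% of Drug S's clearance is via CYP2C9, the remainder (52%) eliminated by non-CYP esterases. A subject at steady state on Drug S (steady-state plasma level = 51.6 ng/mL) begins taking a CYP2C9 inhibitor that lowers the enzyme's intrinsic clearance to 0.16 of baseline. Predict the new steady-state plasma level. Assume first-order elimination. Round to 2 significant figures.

86 ng/mL

The CYP2C9 pathway (48% of clearance) falls to 0.16× activity: 0.48 × 0.16 = 0.0768.
The remaining 52% of clearance is unaffected.
CL_new/CL_old = 0.0768 + 0.52 = 0.5968.
With dosing unchanged, steady-state plasma level scales as 1/CL: 51.6 / 0.5968 = 86 ng/mL.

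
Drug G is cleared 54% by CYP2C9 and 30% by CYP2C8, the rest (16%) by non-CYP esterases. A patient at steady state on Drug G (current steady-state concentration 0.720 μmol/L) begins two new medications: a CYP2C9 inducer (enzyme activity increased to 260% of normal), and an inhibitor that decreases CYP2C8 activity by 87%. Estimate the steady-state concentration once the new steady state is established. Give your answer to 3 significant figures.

0.449 μmol/L

The CYP2C9 pathway (54% of clearance) rises to 2.6× activity: 0.54 × 2.6 = 1.404.
The CYP2C8 pathway (30% of clearance) is reduced to 0.13× activity: 0.3 × 0.13 = 0.039.
Non-CYP routes (16%) are unchanged.
Relative clearance = 1.404 + 0.039 + 0.16 = 1.603.
Dividing the baseline by the relative clearance: 0.720 / 1.603 = 0.449 μmol/L.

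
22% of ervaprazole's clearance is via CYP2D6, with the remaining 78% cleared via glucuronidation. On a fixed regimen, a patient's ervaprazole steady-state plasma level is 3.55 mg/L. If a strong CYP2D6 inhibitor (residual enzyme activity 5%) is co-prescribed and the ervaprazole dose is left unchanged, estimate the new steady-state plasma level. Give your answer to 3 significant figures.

The CYP2D6 pathway (22% of clearance) falls to 0.05× activity: 0.22 × 0.05 = 0.011.
Non-CYP routes (78%) are unchanged.
CL_new/CL_old = 0.011 + 0.78 = 0.791.
New steady-state plasma level = baseline ÷ relative clearance = 3.55 / 0.791 = 4.49 mg/L.

4.49 mg/L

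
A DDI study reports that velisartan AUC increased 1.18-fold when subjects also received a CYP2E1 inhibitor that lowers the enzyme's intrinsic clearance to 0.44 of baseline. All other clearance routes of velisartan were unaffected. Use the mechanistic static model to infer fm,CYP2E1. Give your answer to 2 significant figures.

0.27

Let fm be the CYP2E1 fraction. New clearance relative to baseline = fm × 0.44 + (1 − fm).
AUC ratio = 1 / (new CL fraction), so new CL fraction = 1 / 1.18 = 0.8475.
fm × 0.44 + 1 − fm = 0.8475  ⇒  fm × (0.44 − 1) = −0.1525  ⇒  fm = 0.27.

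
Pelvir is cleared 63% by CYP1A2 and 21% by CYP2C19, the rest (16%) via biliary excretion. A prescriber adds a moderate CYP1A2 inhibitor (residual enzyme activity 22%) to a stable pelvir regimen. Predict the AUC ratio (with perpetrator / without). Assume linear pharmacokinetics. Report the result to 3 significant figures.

1.97

CYP1A2: 0.63 × 0.22 = 0.1386
CYP2C19: 0.21 (unchanged)
Other: 0.16 (unchanged)
CL_new/CL_old = 0.1386 + 0.21 + 0.16 = 0.5086.
AUC is inversely proportional to clearance, so the fold-change is 1 / 0.5086 = 1.97.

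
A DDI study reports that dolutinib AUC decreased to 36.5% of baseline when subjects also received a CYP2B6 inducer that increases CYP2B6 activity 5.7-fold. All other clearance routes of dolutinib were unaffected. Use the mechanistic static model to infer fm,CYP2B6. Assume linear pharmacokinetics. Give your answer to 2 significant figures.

CL'/CL = 1 / 0.365 = 2.74
5.7·fm + (1 − fm) = 2.74
fm = (2.74 − 1) / (5.7 − 1) = 0.37

0.37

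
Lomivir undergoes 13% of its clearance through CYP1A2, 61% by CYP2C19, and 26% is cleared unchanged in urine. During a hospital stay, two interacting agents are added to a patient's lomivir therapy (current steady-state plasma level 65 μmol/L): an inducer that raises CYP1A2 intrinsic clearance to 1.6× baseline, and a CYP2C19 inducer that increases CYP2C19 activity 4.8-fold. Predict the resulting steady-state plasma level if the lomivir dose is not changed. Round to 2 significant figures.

CYP1A2: 0.13 × 1.6 = 0.208
CYP2C19: 0.61 × 4.8 = 2.928
Other: 0.26 (unchanged)
Relative clearance = 0.208 + 2.928 + 0.26 = 3.396.
Dividing the baseline by the relative clearance: 65 / 3.396 = 19 μmol/L.

19 μmol/L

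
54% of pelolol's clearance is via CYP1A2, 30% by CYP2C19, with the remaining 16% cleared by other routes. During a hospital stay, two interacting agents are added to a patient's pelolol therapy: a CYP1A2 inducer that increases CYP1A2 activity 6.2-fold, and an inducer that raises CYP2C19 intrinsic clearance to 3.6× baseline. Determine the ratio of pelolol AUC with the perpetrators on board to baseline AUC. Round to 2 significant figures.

0.22

CYP1A2: 0.54 × 6.2 = 3.348
CYP2C19: 0.3 × 3.6 = 1.08
Other: 0.16 (unchanged)
New clearance relative to baseline: 3.348 + 1.08 + 0.16 = 4.588.
AUC ∝ 1/CL: fold-change = 1 / 4.588 = 0.22.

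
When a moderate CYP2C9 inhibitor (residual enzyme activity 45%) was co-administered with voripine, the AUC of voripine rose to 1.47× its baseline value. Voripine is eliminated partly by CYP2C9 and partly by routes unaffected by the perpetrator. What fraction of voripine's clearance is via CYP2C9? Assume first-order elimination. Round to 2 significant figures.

0.58

Let fm be the CYP2C9 fraction. New clearance relative to baseline = fm × 0.45 + (1 − fm).
AUC ratio = 1 / (new CL fraction), so new CL fraction = 1 / 1.47 = 0.6803.
fm × 0.45 + 1 − fm = 0.6803  ⇒  fm × (0.45 − 1) = −0.3197  ⇒  fm = 0.58.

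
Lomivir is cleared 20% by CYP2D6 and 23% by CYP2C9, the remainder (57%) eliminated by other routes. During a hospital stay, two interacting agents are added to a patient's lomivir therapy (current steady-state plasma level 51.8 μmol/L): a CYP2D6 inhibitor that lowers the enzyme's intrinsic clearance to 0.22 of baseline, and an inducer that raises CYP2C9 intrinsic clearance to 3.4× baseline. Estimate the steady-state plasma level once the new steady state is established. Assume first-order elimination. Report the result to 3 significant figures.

37.1 μmol/L

The CYP2D6 pathway (20% of clearance) falls to 0.22× activity: 0.2 × 0.22 = 0.044.
The CYP2C9 pathway (23% of clearance) is boosted to 3.4× activity: 0.23 × 3.4 = 0.782.
Non-CYP routes (57%) are unchanged.
New clearance relative to baseline: 0.044 + 0.782 + 0.57 = 1.396.
New steady-state plasma level = 51.8 / 1.396 = 37.1 μmol/L (concentration scales inversely with clearance).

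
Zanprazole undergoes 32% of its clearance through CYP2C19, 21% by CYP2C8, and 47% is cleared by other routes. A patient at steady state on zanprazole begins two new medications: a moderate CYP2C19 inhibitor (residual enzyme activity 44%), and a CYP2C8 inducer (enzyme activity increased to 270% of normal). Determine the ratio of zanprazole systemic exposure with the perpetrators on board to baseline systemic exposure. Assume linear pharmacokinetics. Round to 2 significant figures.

The CYP2C19 pathway (32% of clearance) drops to 0.44× activity: 0.32 × 0.44 = 0.1408.
The CYP2C8 pathway (21% of clearance) rises to 2.7× activity: 0.21 × 2.7 = 0.567.
Non-CYP routes (47%) are unchanged.
New clearance relative to baseline: 0.1408 + 0.567 + 0.47 = 1.1778.
Systemic exposure ∝ 1/CL: fold-change = 1 / 1.1778 = 0.85.

0.85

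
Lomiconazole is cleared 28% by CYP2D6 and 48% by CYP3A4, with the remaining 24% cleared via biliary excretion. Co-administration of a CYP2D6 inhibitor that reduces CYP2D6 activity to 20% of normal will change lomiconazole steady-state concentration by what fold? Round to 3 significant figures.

1.29

The CYP2D6 pathway (28% of clearance) drops to 0.2× activity: 0.28 × 0.2 = 0.056.
CYP3A4 (48%) and the residual 24% are unaffected.
New clearance relative to baseline: 0.056 + 0.48 + 0.24 = 0.776.
Steady-state concentration ratio = CL_old/CL_new = 1 / 0.776 = 1.29.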